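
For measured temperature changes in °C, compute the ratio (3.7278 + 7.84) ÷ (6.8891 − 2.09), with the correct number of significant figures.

2.41

3.7278 + 7.84 = 11.5678, limited to 2 d.p. → 4 s.f.; 6.8891 − 2.09 = 4.7991, limited to 2 d.p. → 3 s.f.
Carrying full precision, 11.5678 ÷ 4.7991 = 2.41041028526…; keep min(4, 3) = 3 s.f.
Rounded to 3 significant figures: 2.41.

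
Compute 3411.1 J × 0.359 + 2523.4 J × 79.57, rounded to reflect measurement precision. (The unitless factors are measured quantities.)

3411.1 × 0.359 = 1224.5849 → 1.22 × 10^3 J (3 s.f., last digit at the 10^1 place).
2523.4 × 79.57 = 200786.938 → 2.008 × 10^5 J (4 s.f., last digit at the 10^2 place).
Sum: 202011.5229 J; keep the coarser place, 10^2.
Result: 2.020 × 10^5 J.

2.020 × 10^5 J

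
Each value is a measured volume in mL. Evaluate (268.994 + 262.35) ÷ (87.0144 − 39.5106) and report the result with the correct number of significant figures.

268.994 + 262.35 = 531.344, limited to 2 d.p. → 5 s.f.; 87.0144 − 39.5106 = 47.5038, limited to 4 d.p. → 6 s.f.
Carrying full precision, 531.344 ÷ 47.5038 = 11.1852946501…; keep min(5, 6) = 5 s.f.
Rounded to 5 significant figures: 11.185.

11.185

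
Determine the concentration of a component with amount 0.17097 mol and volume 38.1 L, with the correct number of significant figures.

concentration = 0.17097 mol ÷ 38.1 L = 0.0044874015748… mol/L.
0.17097 has 5 significant figures; 38.1 has 3.
Division/multiplication keeps the fewest: 3 significant figures.
Rounded: 0.00449 mol/L.

0.00449 mol/L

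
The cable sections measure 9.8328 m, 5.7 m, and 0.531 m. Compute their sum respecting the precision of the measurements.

16.1 m

9.8328 m + 5.7 m + 0.531 m = 16.0638 m.
Addition/subtraction keeps the fewest decimal places: 9.8328 → 4 decimal places, 5.7 → 1 decimal place, 0.531 → 3 decimal places; limit is 1.
Rounded to 1 decimal place: 16.1 m.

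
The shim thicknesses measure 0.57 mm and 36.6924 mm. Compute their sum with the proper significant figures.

37.26 mm

0.57 mm + 36.6924 mm = 37.2624 mm.
Addition/subtraction keeps the fewest decimal places: 0.57 → 2 decimal places, 36.6924 → 4 decimal places; limit is 2.
Rounded to 2 decimal places: 37.26 mm.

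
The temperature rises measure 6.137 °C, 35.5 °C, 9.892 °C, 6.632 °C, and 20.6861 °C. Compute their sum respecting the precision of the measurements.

78.8 °C

6.137 °C + 35.5 °C + 9.892 °C + 6.632 °C + 20.6861 °C = 78.8471 °C.
Addition/subtraction keeps the fewest decimal places: 6.137 → 3 decimal places, 35.5 → 1 decimal place, 9.892 → 3 decimal places, 6.632 → 3 decimal places, 20.6861 → 4 decimal places; limit is 1.
Rounded to 1 decimal place: 78.8 °C.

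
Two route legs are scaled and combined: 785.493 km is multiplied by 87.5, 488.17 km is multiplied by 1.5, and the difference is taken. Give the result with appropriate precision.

785.493 × 87.5 = 68730.6375 → 6.87 × 10⁴ km (3 s.f., last digit at the 10^2 place).
488.17 × 1.5 = 732.255 → 7.3 × 10² km (2 s.f., last digit at the 10^1 place).
Difference: 67998.3825 km; keep the coarser place, 10^2.
Result: 6.80 × 10⁴ km.

6.80 × 10⁴ km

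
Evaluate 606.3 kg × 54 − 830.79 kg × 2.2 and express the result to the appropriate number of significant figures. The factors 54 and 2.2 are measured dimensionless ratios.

3.1 × 10⁴ kg

606.3 × 54 = 32740.2 → 3.3 × 10⁴ kg (2 s.f., last digit at the 10^3 place).
830.79 × 2.2 = 1827.738 → 1.8 × 10³ kg (2 s.f., last digit at the 10^2 place).
Difference: 30912.462 kg; keep the coarser place, 10^3.
Result: 3.1 × 10⁴ kg.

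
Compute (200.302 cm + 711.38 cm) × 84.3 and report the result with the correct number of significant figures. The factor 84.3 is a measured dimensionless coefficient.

200.302 cm + 711.38 cm = 911.682 cm; the sum is limited to 2 decimal places (5 s.f.).
Carrying full precision, 911.682 × 84.3 = 76854.7926 cm; 84.3 has 3 s.f., so the result keeps min(5, 3) = 3 s.f.
Rounded to 3 significant figures: 7.69 × 10^4 cm.

7.69 × 10^4 cm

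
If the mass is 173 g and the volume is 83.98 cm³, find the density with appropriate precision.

2.06 g/cm³

density = 173 g ÷ 83.98 cm³ = 2.06001428912… g/cm³.
173 has 3 significant figures; 83.98 has 4.
Division/multiplication keeps the fewest: 3 significant figures.
Rounded: 2.06 g/cm³.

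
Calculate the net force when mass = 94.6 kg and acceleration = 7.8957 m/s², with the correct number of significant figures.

747 N

net force = 94.6 kg × 7.8957 m/s² = 746.93322 N.
94.6 has 3 significant figures; 7.8957 has 5.
Division/multiplication keeps the fewest: 3 significant figures.
Rounded: 747 N.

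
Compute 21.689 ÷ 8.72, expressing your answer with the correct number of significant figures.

2.49

21.689 ÷ 8.72 = 2.4872706422…
Multiplication/division keeps the fewest significant figures: 21.689 → 5 s.f., 8.72 → 3 s.f.; limit is 3.
Rounded to 3 significant figures: 2.49.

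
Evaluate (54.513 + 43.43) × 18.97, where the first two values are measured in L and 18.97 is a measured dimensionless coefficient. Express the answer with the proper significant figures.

1.858 × 10³ L

54.513 L + 43.43 L = 97.943 L; the sum is limited to 2 decimal places (4 s.f.).
Carrying full precision, 97.943 × 18.97 = 1857.97871 L; 18.97 has 4 s.f., so the result keeps min(4, 4) = 4 s.f.
Rounded to 4 significant figures: 1.858 × 10³ L.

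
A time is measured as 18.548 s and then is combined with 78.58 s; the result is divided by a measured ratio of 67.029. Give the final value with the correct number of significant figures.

1.449 s

18.548 s + 78.58 s = 97.128 s; the sum is limited to 2 decimal places (4 s.f.).
Carrying full precision, 97.128 ÷ 67.029 = 1.44904444345… s; 67.029 has 5 s.f., so the result keeps min(4, 5) = 4 s.f.
Rounded to 4 significant figures: 1.449 s.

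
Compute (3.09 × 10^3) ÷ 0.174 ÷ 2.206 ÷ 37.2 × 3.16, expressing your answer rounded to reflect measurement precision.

(3.09 × 10^3) ÷ 0.174 ÷ 2.206 ÷ 37.2 × 3.16 = 683.829553068…
Multiplication/division keeps the fewest significant figures: 3.09 × 10^3 → 3 s.f., 0.174 → 3 s.f., 2.206 → 4 s.f., 37.2 → 3 s.f., 3.16 → 3 s.f.; limit is 3.
Rounded to 3 significant figures: 684.

684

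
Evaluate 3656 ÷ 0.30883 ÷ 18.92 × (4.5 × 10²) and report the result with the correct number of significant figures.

2.8 × 10⁵

3656 ÷ 0.30883 ÷ 18.92 × (4.5 × 10²) = 281564.623052…
Multiplication/division keeps the fewest significant figures: 3656 → 4 s.f., 0.30883 → 5 s.f., 18.92 → 4 s.f., 4.5 × 10² → 2 s.f.; limit is 2.
Rounded to 2 significant figures: 2.8 × 10⁵.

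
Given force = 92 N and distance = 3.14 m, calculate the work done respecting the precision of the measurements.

2.9 × 10² J

work done = 92 N × 3.14 m = 288.88 J.
92 has 2 significant figures; 3.14 has 3.
Division/multiplication keeps the fewest: 2 significant figures.
Rounded: 2.9 × 10² J.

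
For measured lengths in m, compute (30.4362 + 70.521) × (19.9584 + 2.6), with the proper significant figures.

30.4362 + 70.521 = 100.9572, limited to 3 d.p. → 6 s.f.; 19.9584 + 2.6 = 22.5584, limited to 1 d.p. → 3 s.f.
Carrying full precision, 100.9572 × 22.5584 = 2277.43290048; keep min(6, 3) = 3 s.f.
Rounded to 3 significant figures: 2.28 × 10³ m².

2.28 × 10³ m²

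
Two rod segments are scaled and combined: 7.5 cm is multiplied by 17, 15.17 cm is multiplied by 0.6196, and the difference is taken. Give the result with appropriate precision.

1.2 × 10² cm

7.5 × 17 = 127.5 → 1.3 × 10² cm (2 s.f., last digit at the 10^1 place).
15.17 × 0.6196 = 9.399332 → 9.399 cm (4 s.f., last digit at the 10^-3 place).
Difference: 118.100668 cm; keep the coarser place, 10^1.
Result: 1.2 × 10² cm.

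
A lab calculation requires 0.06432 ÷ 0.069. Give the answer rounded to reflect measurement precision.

0.06432 ÷ 0.069 = 0.932173913043…
Multiplication/division keeps the fewest significant figures: 0.06432 → 4 s.f., 0.069 → 2 s.f.; limit is 2.
Rounded to 2 significant figures: 0.93.

0.93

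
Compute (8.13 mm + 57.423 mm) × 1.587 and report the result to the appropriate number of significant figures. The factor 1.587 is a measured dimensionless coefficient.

8.13 mm + 57.423 mm = 65.553 mm; the sum is limited to 2 decimal places (4 s.f.).
Carrying full precision, 65.553 × 1.587 = 104.032611 mm; 1.587 has 4 s.f., so the result keeps min(4, 4) = 4 s.f.
Rounded to 4 significant figures: 104.0 mm.

104.0 mm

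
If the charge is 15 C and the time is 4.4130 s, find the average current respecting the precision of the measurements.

average current = 15 C ÷ 4.4130 s = 3.39904826649… A.
15 has 2 significant figures; 4.4130 has 5.
Division/multiplication keeps the fewest: 2 significant figures.
Rounded: 3.4 A.

3.4 A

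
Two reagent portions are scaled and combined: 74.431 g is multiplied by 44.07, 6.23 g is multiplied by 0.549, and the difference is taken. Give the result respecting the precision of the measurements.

3277 g

74.431 × 44.07 = 3280.17417 → 3.280 × 10³ g (4 s.f., last digit at the 10^0 place).
6.23 × 0.549 = 3.42027 → 3.42 g (3 s.f., last digit at the 10^-2 place).
Difference: 3276.7539 g; keep the coarser place, 10^0.
Result: 3277 g.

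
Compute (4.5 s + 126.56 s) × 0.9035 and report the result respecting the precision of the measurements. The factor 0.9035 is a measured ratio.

118.4 s

4.5 s + 126.56 s = 131.06 s; the sum is limited to 1 decimal place (4 s.f.).
Carrying full precision, 131.06 × 0.9035 = 118.41271 s; 0.9035 has 4 s.f., so the result keeps min(4, 4) = 4 s.f.
Rounded to 4 significant figures: 118.4 s.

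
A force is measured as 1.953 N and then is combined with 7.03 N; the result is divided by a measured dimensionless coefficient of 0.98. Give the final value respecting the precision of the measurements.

9.2 N

1.953 N + 7.03 N = 8.983 N; the sum is limited to 2 decimal places (3 s.f.).
Carrying full precision, 8.983 ÷ 0.98 = 9.16632653061… N; 0.98 has 2 s.f., so the result keeps min(3, 2) = 2 s.f.
Rounded to 2 significant figures: 9.2 N.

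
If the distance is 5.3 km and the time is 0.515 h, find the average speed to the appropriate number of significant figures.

1.0 × 10¹ km/h

average speed = 5.3 km ÷ 0.515 h = 10.2912621359… km/h.
5.3 has 2 significant figures; 0.515 has 3.
Division/multiplication keeps the fewest: 2 significant figures.
Rounded: 1.0 × 10¹ km/h.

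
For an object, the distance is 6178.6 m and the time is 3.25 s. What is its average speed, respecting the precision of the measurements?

1.90 × 10^3 m/s

average speed = 6178.6 m ÷ 3.25 s = 1901.10769231… m/s.
6178.6 has 5 significant figures; 3.25 has 3.
Division/multiplication keeps the fewest: 3 significant figures.
Rounded: 1.90 × 10^3 m/s.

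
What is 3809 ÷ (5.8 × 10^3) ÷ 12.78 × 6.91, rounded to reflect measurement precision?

0.36

3809 ÷ (5.8 × 10^3) ÷ 12.78 × 6.91 = 0.355083238897…
Multiplication/division keeps the fewest significant figures: 3809 → 4 s.f., 5.8 × 10^3 → 2 s.f., 12.78 → 4 s.f., 6.91 → 3 s.f.; limit is 2.
Rounded to 2 significant figures: 0.36.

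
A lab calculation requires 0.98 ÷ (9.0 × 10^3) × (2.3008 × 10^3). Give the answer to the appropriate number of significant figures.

0.98 ÷ (9.0 × 10^3) × (2.3008 × 10^3) = 0.250531555556…
Multiplication/division keeps the fewest significant figures: 0.98 → 2 s.f., 9.0 × 10^3 → 2 s.f., 2.3008 × 10^3 → 5 s.f.; limit is 2.
Rounded to 2 significant figures: 0.25.

0.25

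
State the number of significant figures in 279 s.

3

279: every digit is nonzero and significant.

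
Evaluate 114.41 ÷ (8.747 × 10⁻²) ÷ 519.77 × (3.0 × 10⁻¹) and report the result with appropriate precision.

114.41 ÷ (8.747 × 10⁻²) ÷ 519.77 × (3.0 × 10⁻¹) = 0.754944289574…
Multiplication/division keeps the fewest significant figures: 114.41 → 5 s.f., 8.747 × 10⁻² → 4 s.f., 519.77 → 5 s.f., 3.0 × 10⁻¹ → 2 s.f.; limit is 2.
Rounded to 2 significant figures: 0.75.

0.75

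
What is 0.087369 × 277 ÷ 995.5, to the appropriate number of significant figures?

2.43 × 10⁻²

0.087369 × 277 ÷ 995.5 = 0.0243106107484…
Multiplication/division keeps the fewest significant figures: 0.087369 → 5 s.f., 277 → 3 s.f., 995.5 → 4 s.f.; limit is 3.
Rounded to 3 significant figures: 2.43 × 10⁻².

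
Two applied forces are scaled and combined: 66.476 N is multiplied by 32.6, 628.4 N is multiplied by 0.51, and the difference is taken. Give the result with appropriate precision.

66.476 × 32.6 = 2167.1176 → 2.17 × 10^3 N (3 s.f., last digit at the 10^1 place).
628.4 × 0.51 = 320.484 → 3.2 × 10^2 N (2 s.f., last digit at the 10^1 place).
Difference: 1846.6336 N; keep the coarser place, 10^1.
Result: 1.85 × 10^3 N.

1.85 × 10^3 N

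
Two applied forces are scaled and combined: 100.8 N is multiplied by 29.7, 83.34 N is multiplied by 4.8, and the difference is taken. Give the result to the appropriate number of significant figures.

100.8 × 29.7 = 2993.76 → 2.99 × 10^3 N (3 s.f., last digit at the 10^1 place).
83.34 × 4.8 = 400.032 → 4.0 × 10^2 N (2 s.f., last digit at the 10^1 place).
Difference: 2593.728 N; keep the coarser place, 10^1.
Result: 2.59 × 10^3 N.

2.59 × 10^3 N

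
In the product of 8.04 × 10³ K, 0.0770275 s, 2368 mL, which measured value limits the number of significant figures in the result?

8.04 × 10³ K → 3 s.f.; 0.0770275 s → 6 s.f.; 2368 mL → 4 s.f.
The fewest is 3 significant figures, from 8.04 × 10³ K.

8.04 × 10³ K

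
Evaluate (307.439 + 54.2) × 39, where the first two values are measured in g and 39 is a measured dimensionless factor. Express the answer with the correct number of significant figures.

1.4 × 10^4 g

307.439 g + 54.2 g = 361.639 g; the sum is limited to 1 decimal place (4 s.f.).
Carrying full precision, 361.639 × 39 = 14103.921 g; 39 has 2 s.f., so the result keeps min(4, 2) = 2 s.f.
Rounded to 2 significant figures: 1.4 × 10^4 g.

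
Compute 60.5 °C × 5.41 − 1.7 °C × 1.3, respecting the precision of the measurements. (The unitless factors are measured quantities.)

60.5 × 5.41 = 327.305 → 327 °C (3 s.f., last digit at the 10^0 place).
1.7 × 1.3 = 2.21 → 2.2 °C (2 s.f., last digit at the 10^-1 place).
Difference: 325.095 °C; keep the coarser place, 10^0.
Result: 325 °C.

325 °C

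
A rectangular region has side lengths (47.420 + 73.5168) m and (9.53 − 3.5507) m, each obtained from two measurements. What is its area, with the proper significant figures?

723 m²

47.420 + 73.5168 = 120.9368, limited to 3 d.p. → 6 s.f.; 9.53 − 3.5507 = 5.9793, limited to 2 d.p. → 3 s.f.
Carrying full precision, 120.9368 × 5.9793 = 723.11740824; keep min(6, 3) = 3 s.f.
Rounded to 3 significant figures: 723 m².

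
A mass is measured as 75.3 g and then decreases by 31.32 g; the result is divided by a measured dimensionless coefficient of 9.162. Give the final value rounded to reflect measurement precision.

4.80 g

75.3 g − 31.32 g = 43.98 g; the difference is limited to 1 decimal place (3 s.f.).
Carrying full precision, 43.98 ÷ 9.162 = 4.80026195154… g; 9.162 has 4 s.f., so the result keeps min(3, 4) = 3 s.f.
Rounded to 3 significant figures: 4.80 g.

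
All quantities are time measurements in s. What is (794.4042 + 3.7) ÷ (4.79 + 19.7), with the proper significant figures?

32.6

794.4042 + 3.7 = 798.1042, limited to 1 d.p. → 4 s.f.; 4.79 + 19.7 = 24.49, limited to 1 d.p. → 3 s.f.
Carrying full precision, 798.1042 ÷ 24.49 = 32.5889832585…; keep min(4, 3) = 3 s.f.
Rounded to 3 significant figures: 32.6.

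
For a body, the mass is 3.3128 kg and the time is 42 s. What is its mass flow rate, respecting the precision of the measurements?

mass flow rate = 3.3128 kg ÷ 42 s = 0.0788761904762… kg/s.
3.3128 has 5 significant figures; 42 has 2.
Division/multiplication keeps the fewest: 2 significant figures.
Rounded: 0.079 kg/s.

0.079 kg/s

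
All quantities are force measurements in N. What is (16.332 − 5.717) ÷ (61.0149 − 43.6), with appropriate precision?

0.610

16.332 − 5.717 = 10.615, limited to 3 d.p. → 5 s.f.; 61.0149 − 43.6 = 17.4149, limited to 1 d.p. → 3 s.f.
Carrying full precision, 10.615 ÷ 17.4149 = 0.609535512693…; keep min(5, 3) = 3 s.f.
Rounded to 3 significant figures: 0.610.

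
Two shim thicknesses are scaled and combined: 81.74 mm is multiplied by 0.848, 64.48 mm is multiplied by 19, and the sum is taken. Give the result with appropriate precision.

1.3 × 10³ mm

81.74 × 0.848 = 69.31552 → 69.3 mm (3 s.f., last digit at the 10^-1 place).
64.48 × 19 = 1225.12 → 1.2 × 10³ mm (2 s.f., last digit at the 10^2 place).
Sum: 1294.43552 mm; keep the coarser place, 10^2.
Result: 1.3 × 10³ mm.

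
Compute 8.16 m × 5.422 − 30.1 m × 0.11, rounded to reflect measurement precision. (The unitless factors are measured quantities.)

8.16 × 5.422 = 44.24352 → 44.2 m (3 s.f., last digit at the 10^-1 place).
30.1 × 0.11 = 3.311 → 3.3 m (2 s.f., last digit at the 10^-1 place).
Difference: 40.93252 m; keep the coarser place, 10^-1.
Result: 40.9 m.

40.9 m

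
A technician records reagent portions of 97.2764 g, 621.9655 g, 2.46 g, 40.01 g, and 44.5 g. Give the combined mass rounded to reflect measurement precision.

806.2 g

97.2764 g + 621.9655 g + 2.46 g + 40.01 g + 44.5 g = 806.2119 g.
Addition/subtraction keeps the fewest decimal places: 97.2764 → 4 decimal places, 621.9655 → 4 decimal places, 2.46 → 2 decimal places, 40.01 → 2 decimal places, 44.5 → 1 decimal place; limit is 1.
Rounded to 1 decimal place: 806.2 g.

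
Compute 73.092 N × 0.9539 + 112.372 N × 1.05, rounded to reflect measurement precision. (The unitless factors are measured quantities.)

73.092 × 0.9539 = 69.7224588 → 69.72 N (4 s.f., last digit at the 10^-2 place).
112.372 × 1.05 = 117.9906 → 118 N (3 s.f., last digit at the 10^0 place).
Sum: 187.7130588 N; keep the coarser place, 10^0.
Result: 188 N.

188 N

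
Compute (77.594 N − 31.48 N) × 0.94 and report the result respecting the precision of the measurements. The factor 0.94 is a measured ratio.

43 N

77.594 N − 31.48 N = 46.114 N; the difference is limited to 2 decimal places (4 s.f.).
Carrying full precision, 46.114 × 0.94 = 43.34716 N; 0.94 has 2 s.f., so the result keeps min(4, 2) = 2 s.f.
Rounded to 2 significant figures: 43 N.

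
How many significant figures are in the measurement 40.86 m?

4

40.86: zeros between nonzero digits are significant.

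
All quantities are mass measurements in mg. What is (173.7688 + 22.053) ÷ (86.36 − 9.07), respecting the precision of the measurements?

2.534

173.7688 + 22.053 = 195.8218, limited to 3 d.p. → 6 s.f.; 86.36 − 9.07 = 77.29, limited to 2 d.p. → 4 s.f.
Carrying full precision, 195.8218 ÷ 77.29 = 2.53359813689…; keep min(6, 4) = 4 s.f.
Rounded to 4 significant figures: 2.534.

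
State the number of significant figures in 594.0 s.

594.0: trailing zeros after a decimal point are significant.

4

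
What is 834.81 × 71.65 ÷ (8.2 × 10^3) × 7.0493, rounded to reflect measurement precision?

834.81 × 71.65 ÷ (8.2 × 10^3) × 7.0493 = 51.4204624914…
Multiplication/division keeps the fewest significant figures: 834.81 → 5 s.f., 71.65 → 4 s.f., 8.2 × 10^3 → 2 s.f., 7.0493 → 5 s.f.; limit is 2.
Rounded to 2 significant figures: 51.

51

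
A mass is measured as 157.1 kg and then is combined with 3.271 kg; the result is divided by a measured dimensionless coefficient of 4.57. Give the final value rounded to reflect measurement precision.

35.1 kg

157.1 kg + 3.271 kg = 160.371 kg; the sum is limited to 1 decimal place (4 s.f.).
Carrying full precision, 160.371 ÷ 4.57 = 35.0921225383… kg; 4.57 has 3 s.f., so the result keeps min(4, 3) = 3 s.f.
Rounded to 3 significant figures: 35.1 kg.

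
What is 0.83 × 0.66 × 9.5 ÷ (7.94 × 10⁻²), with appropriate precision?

0.83 × 0.66 × 9.5 ÷ (7.94 × 10⁻²) = 65.5428211587…
Multiplication/division keeps the fewest significant figures: 0.83 → 2 s.f., 0.66 → 2 s.f., 9.5 → 2 s.f., 7.94 × 10⁻² → 3 s.f.; limit is 2.
Rounded to 2 significant figures: 66.

66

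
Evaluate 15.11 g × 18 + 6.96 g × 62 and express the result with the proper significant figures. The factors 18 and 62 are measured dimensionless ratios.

15.11 × 18 = 271.98 → 2.7 × 10² g (2 s.f., last digit at the 10^1 place).
6.96 × 62 = 431.52 → 4.3 × 10² g (2 s.f., last digit at the 10^1 place).
Sum: 703.5 g; keep the coarser place, 10^1.
Result: 7.0 × 10² g.

7.0 × 10² g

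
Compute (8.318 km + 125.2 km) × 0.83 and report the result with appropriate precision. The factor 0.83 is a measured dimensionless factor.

1.1 × 10² km

8.318 km + 125.2 km = 133.518 km; the sum is limited to 1 decimal place (4 s.f.).
Carrying full precision, 133.518 × 0.83 = 110.81994 km; 0.83 has 2 s.f., so the result keeps min(4, 2) = 2 s.f.
Rounded to 2 significant figures: 1.1 × 10² km.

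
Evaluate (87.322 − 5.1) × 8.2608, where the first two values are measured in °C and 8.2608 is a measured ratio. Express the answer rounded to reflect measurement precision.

87.322 °C − 5.1 °C = 82.222 °C; the difference is limited to 1 decimal place (3 s.f.).
Carrying full precision, 82.222 × 8.2608 = 679.2194976 °C; 8.2608 has 5 s.f., so the result keeps min(3, 5) = 3 s.f.
Rounded to 3 significant figures: 679 °C.

679 °C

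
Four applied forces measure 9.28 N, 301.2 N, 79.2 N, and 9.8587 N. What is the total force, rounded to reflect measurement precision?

9.28 N + 301.2 N + 79.2 N + 9.8587 N = 399.5387 N.
Addition/subtraction keeps the fewest decimal places: 9.28 → 2 decimal places, 301.2 → 1 decimal place, 79.2 → 1 decimal place, 9.8587 → 4 decimal places; limit is 1.
Rounded to 1 decimal place: 399.5 N.

399.5 N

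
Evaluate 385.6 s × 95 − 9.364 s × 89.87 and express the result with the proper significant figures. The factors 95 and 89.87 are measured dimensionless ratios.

385.6 × 95 = 36632 → 3.7 × 10⁴ s (2 s.f., last digit at the 10^3 place).
9.364 × 89.87 = 841.54268 → 841.5 s (4 s.f., last digit at the 10^-1 place).
Difference: 35790.45732 s; keep the coarser place, 10^3.
Result: 3.6 × 10⁴ s.

3.6 × 10⁴ s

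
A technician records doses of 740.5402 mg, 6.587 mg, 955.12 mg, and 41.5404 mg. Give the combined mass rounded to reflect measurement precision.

740.5402 mg + 6.587 mg + 955.12 mg + 41.5404 mg = 1743.7876 mg.
Addition/subtraction keeps the fewest decimal places: 740.5402 → 4 decimal places, 6.587 → 3 decimal places, 955.12 → 2 decimal places, 41.5404 → 4 decimal places; limit is 2.
Rounded to 2 decimal places: 1.74379 × 10³ mg.

1.74379 × 10³ mg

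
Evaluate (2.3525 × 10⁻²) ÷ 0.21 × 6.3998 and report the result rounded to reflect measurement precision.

(2.3525 × 10⁻²) ÷ 0.21 × 6.3998 = 0.71692997619…
Multiplication/division keeps the fewest significant figures: 2.3525 × 10⁻² → 5 s.f., 0.21 → 2 s.f., 6.3998 → 5 s.f.; limit is 2.
Rounded to 2 significant figures: 0.72.

0.72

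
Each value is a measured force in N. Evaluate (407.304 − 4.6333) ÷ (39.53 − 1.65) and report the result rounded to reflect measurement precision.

407.304 − 4.6333 = 402.6707, limited to 3 d.p. → 6 s.f.; 39.53 − 1.65 = 37.88, limited to 2 d.p. → 4 s.f.
Carrying full precision, 402.6707 ÷ 37.88 = 10.6301663147…; keep min(6, 4) = 4 s.f.
Rounded to 4 significant figures: 10.63.

10.63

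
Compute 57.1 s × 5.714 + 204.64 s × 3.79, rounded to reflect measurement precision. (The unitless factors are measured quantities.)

1102 s

57.1 × 5.714 = 326.2694 → 3.26 × 10² s (3 s.f., last digit at the 10^0 place).
204.64 × 3.79 = 775.5856 → 776 s (3 s.f., last digit at the 10^0 place).
Sum: 1101.855 s; keep the coarser place, 10^0.
Result: 1102 s.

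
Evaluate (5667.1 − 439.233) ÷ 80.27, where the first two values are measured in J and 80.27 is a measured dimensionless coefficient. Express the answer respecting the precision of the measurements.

5667.1 J − 439.233 J = 5227.867 J; the difference is limited to 1 decimal place (5 s.f.).
Carrying full precision, 5227.867 ÷ 80.27 = 65.1285287156… J; 80.27 has 4 s.f., so the result keeps min(5, 4) = 4 s.f.
Rounded to 4 significant figures: 65.13 J.

65.13 J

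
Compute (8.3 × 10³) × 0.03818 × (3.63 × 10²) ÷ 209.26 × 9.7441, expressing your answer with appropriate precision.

(8.3 × 10³) × 0.03818 × (3.63 × 10²) ÷ 209.26 × 9.7441 = 5356.43886849…
Multiplication/division keeps the fewest significant figures: 8.3 × 10³ → 2 s.f., 0.03818 → 4 s.f., 3.63 × 10² → 3 s.f., 209.26 → 5 s.f., 9.7441 → 5 s.f.; limit is 2.
Rounded to 2 significant figures: 5.4 × 10³.

5.4 × 10³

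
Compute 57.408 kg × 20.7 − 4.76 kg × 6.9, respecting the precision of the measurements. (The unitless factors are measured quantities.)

1.16 × 10^3 kg

57.408 × 20.7 = 1188.3456 → 1.19 × 10^3 kg (3 s.f., last digit at the 10^1 place).
4.76 × 6.9 = 32.844 → 33 kg (2 s.f., last digit at the 10^0 place).
Difference: 1155.5016 kg; keep the coarser place, 10^1.
Result: 1.16 × 10^3 kg.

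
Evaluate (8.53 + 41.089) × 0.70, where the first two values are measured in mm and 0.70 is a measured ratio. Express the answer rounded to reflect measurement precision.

8.53 mm + 41.089 mm = 49.619 mm; the sum is limited to 2 decimal places (4 s.f.).
Carrying full precision, 49.619 × 0.70 = 34.7333 mm; 0.70 has 2 s.f., so the result keeps min(4, 2) = 2 s.f.
Rounded to 2 significant figures: 35 mm.

35 mm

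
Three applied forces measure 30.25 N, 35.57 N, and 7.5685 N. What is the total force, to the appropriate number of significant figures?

73.39 N

30.25 N + 35.57 N + 7.5685 N = 73.3885 N.
Addition/subtraction keeps the fewest decimal places: 30.25 → 2 decimal places, 35.57 → 2 decimal places, 7.5685 → 4 decimal places; limit is 2.
Rounded to 2 decimal places: 73.39 N.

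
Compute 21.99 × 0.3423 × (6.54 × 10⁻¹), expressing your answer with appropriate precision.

21.99 × 0.3423 × (6.54 × 10⁻¹) = 4.922773758
Multiplication/division keeps the fewest significant figures: 21.99 → 4 s.f., 0.3423 → 4 s.f., 6.54 × 10⁻¹ → 3 s.f.; limit is 3.
Rounded to 3 significant figures: 4.92.

4.92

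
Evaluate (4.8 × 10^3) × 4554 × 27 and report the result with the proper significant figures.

(4.8 × 10^3) × 4554 × 27 = 590198400
Multiplication/division keeps the fewest significant figures: 4.8 × 10^3 → 2 s.f., 4554 → 4 s.f., 27 → 2 s.f.; limit is 2.
Rounded to 2 significant figures: 5.9 × 10^8.

5.9 × 10^8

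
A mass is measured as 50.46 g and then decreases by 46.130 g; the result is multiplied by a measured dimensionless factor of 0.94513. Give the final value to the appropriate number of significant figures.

50.46 g − 46.130 g = 4.330 g; the difference is limited to 2 decimal places (3 s.f.).
Carrying full precision, 4.330 × 0.94513 = 4.0924129 g; 0.94513 has 5 s.f., so the result keeps min(3, 5) = 3 s.f.
Rounded to 3 significant figures: 4.09 g.

4.09 g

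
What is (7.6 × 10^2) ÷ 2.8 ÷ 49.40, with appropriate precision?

5.5

(7.6 × 10^2) ÷ 2.8 ÷ 49.40 = 5.49450549451…
Multiplication/division keeps the fewest significant figures: 7.6 × 10^2 → 2 s.f., 2.8 → 2 s.f., 49.40 → 4 s.f.; limit is 2.
Rounded to 2 significant figures: 5.5.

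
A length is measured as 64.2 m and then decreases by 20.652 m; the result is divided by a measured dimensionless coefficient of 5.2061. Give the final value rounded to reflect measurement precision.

8.36 m

64.2 m − 20.652 m = 43.548 m; the difference is limited to 1 decimal place (3 s.f.).
Carrying full precision, 43.548 ÷ 5.2061 = 8.36480282745… m; 5.2061 has 5 s.f., so the result keeps min(3, 5) = 3 s.f.
Rounded to 3 significant figures: 8.36 m.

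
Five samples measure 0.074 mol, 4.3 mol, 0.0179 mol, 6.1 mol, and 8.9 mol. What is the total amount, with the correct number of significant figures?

0.074 mol + 4.3 mol + 0.0179 mol + 6.1 mol + 8.9 mol = 19.3919 mol.
Addition/subtraction keeps the fewest decimal places: 0.074 → 3 decimal places, 4.3 → 1 decimal place, 0.0179 → 4 decimal places, 6.1 → 1 decimal place, 8.9 → 1 decimal place; limit is 1.
Rounded to 1 decimal place: 19.4 mol.

19.4 mol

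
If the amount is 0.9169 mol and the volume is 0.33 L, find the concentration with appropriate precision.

2.8 mol/L

concentration = 0.9169 mol ÷ 0.33 L = 2.77848484848… mol/L.
0.9169 has 4 significant figures; 0.33 has 2.
Division/multiplication keeps the fewest: 2 significant figures.
Rounded: 2.8 mol/L.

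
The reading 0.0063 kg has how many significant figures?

0.0063: leading zeros are not significant.

2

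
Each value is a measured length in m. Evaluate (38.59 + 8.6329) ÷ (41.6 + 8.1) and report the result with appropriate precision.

0.950

38.59 + 8.6329 = 47.2229, limited to 2 d.p. → 4 s.f.; 41.6 + 8.1 = 49.7, limited to 1 d.p. → 3 s.f.
Carrying full precision, 47.2229 ÷ 49.7 = 0.950158953722…; keep min(4, 3) = 3 s.f.
Rounded to 3 significant figures: 0.950.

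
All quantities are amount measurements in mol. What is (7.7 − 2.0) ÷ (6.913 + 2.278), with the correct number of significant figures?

0.62

7.7 − 2.0 = 5.7, limited to 1 d.p. → 2 s.f.; 6.913 + 2.278 = 9.191, limited to 3 d.p. → 4 s.f.
Carrying full precision, 5.7 ÷ 9.191 = 0.620171907301…; keep min(2, 4) = 2 s.f.
Rounded to 2 significant figures: 0.62.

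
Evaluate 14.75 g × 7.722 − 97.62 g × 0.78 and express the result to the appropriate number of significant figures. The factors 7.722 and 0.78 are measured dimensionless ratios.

14.75 × 7.722 = 113.8995 → 113.9 g (4 s.f., last digit at the 10^-1 place).
97.62 × 0.78 = 76.1436 → 76 g (2 s.f., last digit at the 10^0 place).
Difference: 37.7559 g; keep the coarser place, 10^0.
Result: 38 g.

38 g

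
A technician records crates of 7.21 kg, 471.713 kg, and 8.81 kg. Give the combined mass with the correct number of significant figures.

487.73 kg

7.21 kg + 471.713 kg + 8.81 kg = 487.733 kg.
Addition/subtraction keeps the fewest decimal places: 7.21 → 2 decimal places, 471.713 → 3 decimal places, 8.81 → 2 decimal places; limit is 2.
Rounded to 2 decimal places: 487.73 kg.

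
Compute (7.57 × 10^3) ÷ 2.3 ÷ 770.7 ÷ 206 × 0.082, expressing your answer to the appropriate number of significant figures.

(7.57 × 10^3) ÷ 2.3 ÷ 770.7 ÷ 206 × 0.082 = 0.00169992326054…
Multiplication/division keeps the fewest significant figures: 7.57 × 10^3 → 3 s.f., 2.3 → 2 s.f., 770.7 → 4 s.f., 206 → 3 s.f., 0.082 → 2 s.f.; limit is 2.
Rounded to 2 significant figures: 0.0017.

0.0017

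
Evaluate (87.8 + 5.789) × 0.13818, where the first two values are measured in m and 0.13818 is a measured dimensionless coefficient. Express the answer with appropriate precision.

87.8 m + 5.789 m = 93.589 m; the sum is limited to 1 decimal place (3 s.f.).
Carrying full precision, 93.589 × 0.13818 = 12.93212802 m; 0.13818 has 5 s.f., so the result keeps min(3, 5) = 3 s.f.
Rounded to 3 significant figures: 12.9 m.

12.9 m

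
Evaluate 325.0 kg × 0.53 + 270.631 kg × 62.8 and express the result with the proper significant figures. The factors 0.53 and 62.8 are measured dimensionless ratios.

1.72 × 10^4 kg

325.0 × 0.53 = 172.25 → 1.7 × 10^2 kg (2 s.f., last digit at the 10^1 place).
270.631 × 62.8 = 16995.6268 → 1.70 × 10^4 kg (3 s.f., last digit at the 10^2 place).
Sum: 17167.8768 kg; keep the coarser place, 10^2.
Result: 1.72 × 10^4 kg.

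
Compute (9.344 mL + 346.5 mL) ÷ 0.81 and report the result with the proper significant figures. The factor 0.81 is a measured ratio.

4.4 × 10^2 mL

9.344 mL + 346.5 mL = 355.844 mL; the sum is limited to 1 decimal place (4 s.f.).
Carrying full precision, 355.844 ÷ 0.81 = 439.313580247… mL; 0.81 has 2 s.f., so the result keeps min(4, 2) = 2 s.f.
Rounded to 2 significant figures: 4.4 × 10^2 mL.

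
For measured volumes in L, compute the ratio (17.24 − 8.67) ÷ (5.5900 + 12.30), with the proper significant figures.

17.24 − 8.67 = 8.57, limited to 2 d.p. → 3 s.f.; 5.5900 + 12.30 = 17.8900, limited to 2 d.p. → 4 s.f.
Carrying full precision, 8.57 ÷ 17.8900 = 0.479038569033…; keep min(3, 4) = 3 s.f.
Rounded to 3 significant figures: 0.479.

0.479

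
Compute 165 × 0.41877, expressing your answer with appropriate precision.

69.1

165 × 0.41877 = 69.09705
Multiplication/division keeps the fewest significant figures: 165 → 3 s.f., 0.41877 → 5 s.f.; limit is 3.
Rounded to 3 significant figures: 69.1.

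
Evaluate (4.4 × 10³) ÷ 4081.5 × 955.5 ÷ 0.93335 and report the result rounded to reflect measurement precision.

(4.4 × 10³) ÷ 4081.5 × 955.5 ÷ 0.93335 = 1103.61866077…
Multiplication/division keeps the fewest significant figures: 4.4 × 10³ → 2 s.f., 4081.5 → 5 s.f., 955.5 → 4 s.f., 0.93335 → 5 s.f.; limit is 2.
Rounded to 2 significant figures: 1.1 × 10³.

1.1 × 10³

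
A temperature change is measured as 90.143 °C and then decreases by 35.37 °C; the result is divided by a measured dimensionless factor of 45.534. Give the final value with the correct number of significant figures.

90.143 °C − 35.37 °C = 54.773 °C; the difference is limited to 2 decimal places (4 s.f.).
Carrying full precision, 54.773 ÷ 45.534 = 1.20290332499… °C; 45.534 has 5 s.f., so the result keeps min(4, 5) = 4 s.f.
Rounded to 4 significant figures: 1.203 °C.

1.203 °C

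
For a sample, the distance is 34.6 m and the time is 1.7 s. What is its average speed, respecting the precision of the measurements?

20. m/s

average speed = 34.6 m ÷ 1.7 s = 20.3529411765… m/s.
34.6 has 3 significant figures; 1.7 has 2.
Division/multiplication keeps the fewest: 2 significant figures.
Rounded: 20. m/s.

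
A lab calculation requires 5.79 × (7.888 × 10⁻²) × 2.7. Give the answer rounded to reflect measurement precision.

5.79 × (7.888 × 10⁻²) × 2.7 = 1.23313104
Multiplication/division keeps the fewest significant figures: 5.79 → 3 s.f., 7.888 × 10⁻² → 4 s.f., 2.7 → 2 s.f.; limit is 2.
Rounded to 2 significant figures: 1.2.

1.2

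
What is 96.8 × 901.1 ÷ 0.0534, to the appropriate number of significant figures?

96.8 × 901.1 ÷ 0.0534 = 1633454.68165…
Multiplication/division keeps the fewest significant figures: 96.8 → 3 s.f., 901.1 → 4 s.f., 0.0534 → 3 s.f.; limit is 3.
Rounded to 3 significant figures: 1.63 × 10^6.

1.63 × 10^6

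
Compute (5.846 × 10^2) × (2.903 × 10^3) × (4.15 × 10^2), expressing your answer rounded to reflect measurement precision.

7.04 × 10^8

(5.846 × 10^2) × (2.903 × 10^3) × (4.15 × 10^2) = 704293927
Multiplication/division keeps the fewest significant figures: 5.846 × 10^2 → 4 s.f., 2.903 × 10^3 → 4 s.f., 4.15 × 10^2 → 3 s.f.; limit is 3.
Rounded to 3 significant figures: 7.04 × 10^8.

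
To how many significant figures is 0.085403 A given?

0.085403: leading zeros are not significant; zeros between nonzero digits are significant.

5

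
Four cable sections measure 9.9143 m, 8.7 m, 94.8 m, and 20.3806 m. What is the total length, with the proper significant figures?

9.9143 m + 8.7 m + 94.8 m + 20.3806 m = 133.7949 m.
Addition/subtraction keeps the fewest decimal places: 9.9143 → 4 decimal places, 8.7 → 1 decimal place, 94.8 → 1 decimal place, 20.3806 → 4 decimal places; limit is 1.
Rounded to 1 decimal place: 133.8 m.

133.8 m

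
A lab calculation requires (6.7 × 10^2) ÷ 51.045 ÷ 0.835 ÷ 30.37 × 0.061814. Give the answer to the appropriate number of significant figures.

0.032

(6.7 × 10^2) ÷ 51.045 ÷ 0.835 ÷ 30.37 × 0.061814 = 0.0319946360996…
Multiplication/division keeps the fewest significant figures: 6.7 × 10^2 → 2 s.f., 51.045 → 5 s.f., 0.835 → 3 s.f., 30.37 → 4 s.f., 0.061814 → 5 s.f.; limit is 2.
Rounded to 2 significant figures: 0.032.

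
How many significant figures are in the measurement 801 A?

3

801: zeros between nonzero digits are significant.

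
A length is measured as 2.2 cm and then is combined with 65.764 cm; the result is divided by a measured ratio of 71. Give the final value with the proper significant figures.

0.96 cm

2.2 cm + 65.764 cm = 67.964 cm; the sum is limited to 1 decimal place (3 s.f.).
Carrying full precision, 67.964 ÷ 71 = 0.95723943662… cm; 71 has 2 s.f., so the result keeps min(3, 2) = 2 s.f.
Rounded to 2 significant figures: 0.96 cm.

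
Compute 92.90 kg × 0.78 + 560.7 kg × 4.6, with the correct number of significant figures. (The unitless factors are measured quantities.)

2.7 × 10³ kg

92.90 × 0.78 = 72.462 → 72 kg (2 s.f., last digit at the 10^0 place).
560.7 × 4.6 = 2579.22 → 2.6 × 10³ kg (2 s.f., last digit at the 10^2 place).
Sum: 2651.682 kg; keep the coarser place, 10^2.
Result: 2.7 × 10³ kg.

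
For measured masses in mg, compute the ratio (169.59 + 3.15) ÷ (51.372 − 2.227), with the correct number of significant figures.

169.59 + 3.15 = 172.74, limited to 2 d.p. → 5 s.f.; 51.372 − 2.227 = 49.145, limited to 3 d.p. → 5 s.f.
Carrying full precision, 172.74 ÷ 49.145 = 3.51490487333…; keep min(5, 5) = 5 s.f.
Rounded to 5 significant figures: 3.5149.

3.5149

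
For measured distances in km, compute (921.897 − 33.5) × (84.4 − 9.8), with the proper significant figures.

921.897 − 33.5 = 888.397, limited to 1 d.p. → 4 s.f.; 84.4 − 9.8 = 74.6, limited to 1 d.p. → 3 s.f.
Carrying full precision, 888.397 × 74.6 = 66274.4162; keep min(4, 3) = 3 s.f.
Rounded to 3 significant figures: 6.63 × 10^4 km².

6.63 × 10^4 km²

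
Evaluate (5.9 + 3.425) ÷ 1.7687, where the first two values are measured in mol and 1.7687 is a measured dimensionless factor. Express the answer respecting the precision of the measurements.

5.3 mol

5.9 mol + 3.425 mol = 9.325 mol; the sum is limited to 1 decimal place (2 s.f.).
Carrying full precision, 9.325 ÷ 1.7687 = 5.27223384407… mol; 1.7687 has 5 s.f., so the result keeps min(2, 5) = 2 s.f.
Rounded to 2 significant figures: 5.3 mol.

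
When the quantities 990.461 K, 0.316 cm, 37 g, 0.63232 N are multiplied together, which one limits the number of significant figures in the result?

990.461 K → 6 s.f.; 0.316 cm → 3 s.f.; 37 g → 2 s.f.; 0.63232 N → 5 s.f.
The fewest is 2 significant figures, from 37 g.

37 g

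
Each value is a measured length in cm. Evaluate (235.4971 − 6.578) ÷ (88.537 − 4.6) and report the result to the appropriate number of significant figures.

2.73

235.4971 − 6.578 = 228.9191, limited to 3 d.p. → 6 s.f.; 88.537 − 4.6 = 83.937, limited to 1 d.p. → 3 s.f.
Carrying full precision, 228.9191 ÷ 83.937 = 2.72727283558…; keep min(6, 3) = 3 s.f.
Rounded to 3 significant figures: 2.73.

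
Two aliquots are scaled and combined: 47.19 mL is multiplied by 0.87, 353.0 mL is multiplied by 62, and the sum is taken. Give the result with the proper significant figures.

47.19 × 0.87 = 41.0553 → 41 mL (2 s.f., last digit at the 10^0 place).
353.0 × 62 = 21886 → 2.2 × 10⁴ mL (2 s.f., last digit at the 10^3 place).
Sum: 21927.0553 mL; keep the coarser place, 10^3.
Result: 2.2 × 10⁴ mL.

2.2 × 10⁴ mL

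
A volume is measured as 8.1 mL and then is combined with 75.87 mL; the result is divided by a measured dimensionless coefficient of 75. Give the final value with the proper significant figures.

8.1 mL + 75.87 mL = 83.97 mL; the sum is limited to 1 decimal place (3 s.f.).
Carrying full precision, 83.97 ÷ 75 = 1.1196 mL; 75 has 2 s.f., so the result keeps min(3, 2) = 2 s.f.
Rounded to 2 significant figures: 1.1 mL.

1.1 mL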